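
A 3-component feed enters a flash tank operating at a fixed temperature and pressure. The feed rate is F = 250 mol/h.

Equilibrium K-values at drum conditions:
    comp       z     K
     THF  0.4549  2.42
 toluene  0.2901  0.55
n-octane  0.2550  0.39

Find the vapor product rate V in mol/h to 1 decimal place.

V = 119.0 mol/h

Rachford–Rice: g(β) = Σ zᵢ(Kᵢ−1)/(1+β(Kᵢ−1)) = 0.
Feasibility: ΣzᵢKᵢ = 1.3599, Σzᵢ/Kᵢ = 1.3693 — both > 1, two phases present.
Iterate (Newton) starting at β = 0.5:
  β = 0.5000: g = -0.01450, g' = -0.6079 → β = 0.4761
  β = 0.4761: g = 0.00002, g' = -0.6101 → β = 0.4762
Converged at β = 0.4762.
Then V = β·F = 0.4762·250 = 119.0 mol/h and L = F − V = 131.0 mol/h.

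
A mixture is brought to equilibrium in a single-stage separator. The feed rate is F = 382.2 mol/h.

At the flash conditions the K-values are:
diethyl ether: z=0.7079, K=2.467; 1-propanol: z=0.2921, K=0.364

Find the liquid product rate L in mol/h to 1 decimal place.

Binary case is linear: z₁(K₁−1)(1+ψ(K₂−1)) + z₂(K₂−1)(1+ψ(K₁−1)) = 0
⇒ ψ = [z₁(K₁−1)+z₂(K₂−1)] / [−(K₁−1)(K₂−1)] = 0.85271/0.93301 = 0.9139
Then V = ψ·F = 0.9139·382.2 = 349.3 mol/h and L = F − V = 32.9 mol/h.

L = 32.9 mol/h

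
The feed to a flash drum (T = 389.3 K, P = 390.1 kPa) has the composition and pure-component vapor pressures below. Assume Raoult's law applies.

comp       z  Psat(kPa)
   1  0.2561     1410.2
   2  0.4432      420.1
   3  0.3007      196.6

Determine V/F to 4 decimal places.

V/F = 0.8036

Raoult's law: Kᵢ = Pᵢˢᵃᵗ/P = Pᵢˢᵃᵗ/390.1.
  K_1 = 1410.2/390.1 = 3.614971, K_2 = 420.1/390.1 = 1.076903, K_3 = 196.6/390.1 = 0.503973
Rachford–Rice: g(V/F) = Σ zᵢ(Kᵢ−1)/(1+V/F(Kᵢ−1)) = 0.
g(0) = ΣzᵢKᵢ − 1 = 0.5546 and g(1) = 1 − Σzᵢ/Kᵢ = -0.0791, so a root lies in (0, 1).
Newton iteration, V/F⁰ = 0.5:
  V/F = 0.5000: g = 0.12470, g' = -0.4622 → V/F = 0.7698
  V/F = 0.7698: g = 0.01315, g' = -0.3889 → V/F = 0.8036
Converged at V/F = 0.8036.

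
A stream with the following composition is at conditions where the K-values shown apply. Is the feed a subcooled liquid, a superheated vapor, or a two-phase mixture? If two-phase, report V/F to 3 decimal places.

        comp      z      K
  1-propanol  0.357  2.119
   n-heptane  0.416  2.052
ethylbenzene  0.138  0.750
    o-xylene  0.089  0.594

superheated vapor

ΣzᵢKᵢ = 1.766; Σzᵢ/Kᵢ = 0.705.
Since Σzᵢ/Kᵢ < 1 the mixture is above its dew point — single vapor phase.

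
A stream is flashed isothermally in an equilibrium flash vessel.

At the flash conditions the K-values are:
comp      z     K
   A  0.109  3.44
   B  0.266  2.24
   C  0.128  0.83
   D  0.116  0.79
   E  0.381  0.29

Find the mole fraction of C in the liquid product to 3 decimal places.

x_C = 0.135

Material balance + equilibrium reduce to Σ zᵢ(Kᵢ−1)/(1+ψ(Kᵢ−1)) = 0.
g(0) = ΣzᵢKᵢ − 1 = 0.279 and g(1) = 1 − Σzᵢ/Kᵢ = -0.765, so a root lies in (0, 1).
Newton–Raphson from ψ = 0.43:
  ψ = 0.430: g = -0.0947, g' = -0.737 → ψ = 0.301
  ψ = 0.301: g = 0.0002, g' = -0.753 → ψ = 0.302
Converged at ψ = 0.302.
Compositions from xᵢ = zᵢ/(1+ψ(Kᵢ−1)), yᵢ = Kᵢxᵢ:
  A: x = 0.063, y = 0.216
  B: x = 0.194, y = 0.434
  C: x = 0.135, y = 0.112
  D: x = 0.124, y = 0.098
  E: x = 0.485, y = 0.141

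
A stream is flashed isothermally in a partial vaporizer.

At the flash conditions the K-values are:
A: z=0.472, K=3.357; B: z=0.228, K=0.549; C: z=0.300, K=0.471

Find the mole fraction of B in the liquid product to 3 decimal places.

x_B = 0.339

Rachford–Rice: g(ψ) = Σ zᵢ(Kᵢ−1)/(1+ψ(Kᵢ−1)) = 0.
Feasibility: ΣzᵢKᵢ = 1.851, Σzᵢ/Kᵢ = 1.193 — both > 1, two phases present.
Newton–Raphson from ψ = 0.5:
  ψ = 0.500: g = 0.1621, g' = -0.785 → ψ = 0.707
  ψ = 0.707: g = 0.0131, g' = -0.683 → ψ = 0.726
Converged at ψ = 0.726.
Compositions from xᵢ = zᵢ/(1+ψ(Kᵢ−1)), yᵢ = Kᵢxᵢ:
  A: x = 0.174, y = 0.585
  B: x = 0.339, y = 0.186
  C: x = 0.487, y = 0.229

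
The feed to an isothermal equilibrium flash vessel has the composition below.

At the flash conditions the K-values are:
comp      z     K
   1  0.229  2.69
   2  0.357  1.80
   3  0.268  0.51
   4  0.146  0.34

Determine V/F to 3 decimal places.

Rachford–Rice: g(V/F) = Σ zᵢ(Kᵢ−1)/(1+V/F(Kᵢ−1)) = 0.
Check two-phase: ΣzᵢKᵢ = 1.445 > 1 and Σzᵢ/Kᵢ = 1.238 > 1, so g(0) = 0.445 > 0 and g(1) = -0.238 < 0.
Newton iteration, V/F⁰ = 0.5:
  V/F = 0.500: g = 0.0960, g' = -0.563 → V/F = 0.670
  V/F = 0.670: g = -0.0011, g' = -0.588 → V/F = 0.669
Converged at V/F = 0.669.

V/F = 0.669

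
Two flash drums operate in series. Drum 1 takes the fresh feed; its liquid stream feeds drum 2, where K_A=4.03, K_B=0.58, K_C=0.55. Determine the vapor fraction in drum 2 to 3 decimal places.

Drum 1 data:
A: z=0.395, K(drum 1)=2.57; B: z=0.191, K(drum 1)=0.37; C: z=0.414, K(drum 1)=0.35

Drum 1:
Let ψ₁ = V/F and solve Σ zᵢ(Kᵢ−1)/(1+ψ₁(Kᵢ−1)) = 0.
Feasibility: ΣzᵢKᵢ = 1.231, Σzᵢ/Kᵢ = 1.853 — both > 1, two phases present.
Iterate (Newton) starting at ψ₁ = 0.5:
  ψ₁ = 0.500: g = -0.2269, g' = -0.851 → ψ₁ = 0.233
  ψ₁ = 0.233: g = -0.0044, g' = -0.869 → ψ₁ = 0.228
Converged at ψ₁ = 0.228.
Drum-1 compositions:
  A: x = 0.291, y = 0.747
  B: x = 0.223, y = 0.083
  C: x = 0.486, y = 0.170
Drum-2 feed = drum-1 liquid: z₂ = (0.2908, 0.2231, 0.4861).
Drum 2:
Material balance + equilibrium reduce to Σ zᵢ(Kᵢ−1)/(1+ψ₂(Kᵢ−1)) = 0.
Feasibility: ΣzᵢKᵢ = 1.569, Σzᵢ/Kᵢ = 1.341 — both > 1, two phases present.
Newton iteration, ψ₂⁰ = 0.5:
  ψ₂ = 0.500: g = -0.0505, g' = -0.649 → ψ₂ = 0.422
  ψ₂ = 0.422: g = 0.0027, g' = -0.722 → ψ₂ = 0.426
Converged at ψ₂ = 0.426.
  A: x = 0.127, y = 0.512
  B: x = 0.272, y = 0.158
  C: x = 0.601, y = 0.331

V/F (drum 2) = 0.426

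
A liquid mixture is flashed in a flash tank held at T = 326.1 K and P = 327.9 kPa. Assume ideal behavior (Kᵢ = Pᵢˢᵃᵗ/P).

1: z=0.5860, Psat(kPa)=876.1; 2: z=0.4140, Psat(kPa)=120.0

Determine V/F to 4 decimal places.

V/F = 0.6766

Raoult's law: Kᵢ = Pᵢˢᵃᵗ/P = Pᵢˢᵃᵗ/327.9.
  K_1 = 876.1/327.9 = 2.671851, K_2 = 120.0/327.9 = 0.365965
Newton iteration, V/F⁰ = 0.5:
  V/F = 0.5000: g = 0.14930, g' = -0.8427 → V/F = 0.6772
  V/F = 0.6772: g = -0.00048, g' = -0.8714 → V/F = 0.6766
Converged at V/F = 0.6766.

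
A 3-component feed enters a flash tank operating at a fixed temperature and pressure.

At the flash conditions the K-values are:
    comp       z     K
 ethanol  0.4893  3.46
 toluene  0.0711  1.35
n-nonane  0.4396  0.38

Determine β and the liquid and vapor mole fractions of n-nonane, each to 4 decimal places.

Material balance + equilibrium reduce to Σ zᵢ(Kᵢ−1)/(1+β(Kᵢ−1)) = 0.
g(0) = ΣzᵢKᵢ − 1 = 0.9560 and g(1) = 1 − Σzᵢ/Kᵢ = -0.3509, so a root lies in (0, 1).
Newton–Raphson from β = 0.67:
  β = 0.6700: g = 0.00847, g' = -0.9224 → β = 0.6792
Converged at β = 0.6792.
Compositions from xᵢ = zᵢ/(1+β(Kᵢ−1)), yᵢ = Kᵢxᵢ:
  ethanol: x = 0.1832, y = 0.6339
  toluene: x = 0.0574, y = 0.0776
  n-nonane: x = 0.7593, y = 0.2886

β = 0.6792, x_n-nonane = 0.7593, y_n-nonane = 0.2886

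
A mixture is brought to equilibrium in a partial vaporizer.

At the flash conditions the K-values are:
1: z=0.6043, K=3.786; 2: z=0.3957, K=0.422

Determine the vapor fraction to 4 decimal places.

ψ = 0.9035

Material balance + equilibrium reduce to Σ zᵢ(Kᵢ−1)/(1+ψ(Kᵢ−1)) = 0.
Feasibility: ΣzᵢKᵢ = 2.4549, Σzᵢ/Kᵢ = 1.0973 — both > 1, two phases present.
Iterate (Newton) starting at ψ = 0.53:
  ψ = 0.5300: g = 0.35008, g' = -1.0395 → ψ = 0.8668
  ψ = 0.8668: g = 0.03467, g' = -0.9331 → ψ = 0.9039
  ψ = 0.9039: g = -0.00045, g' = -0.9586 → ψ = 0.9035
Converged at ψ = 0.9035.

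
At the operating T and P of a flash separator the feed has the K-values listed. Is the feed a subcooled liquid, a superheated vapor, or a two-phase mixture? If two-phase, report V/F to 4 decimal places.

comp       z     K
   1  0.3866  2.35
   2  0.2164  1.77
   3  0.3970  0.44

two-phase, V/F = 0.7189

ΣzᵢKᵢ = 1.4662; Σzᵢ/Kᵢ = 1.1890.
Both exceed 1, so a two-phase solution exists.
Let ψ = V/F and solve Σ zᵢ(Kᵢ−1)/(1+ψ(Kᵢ−1)) = 0.
Newton iteration, ψ⁰ = 0.5:
  ψ = 0.5000: g = 0.12312, g' = -0.5582 → ψ = 0.7206
  ψ = 0.7206: g = -0.00100, g' = -0.5840 → ψ = 0.7189
Converged at ψ = 0.7189.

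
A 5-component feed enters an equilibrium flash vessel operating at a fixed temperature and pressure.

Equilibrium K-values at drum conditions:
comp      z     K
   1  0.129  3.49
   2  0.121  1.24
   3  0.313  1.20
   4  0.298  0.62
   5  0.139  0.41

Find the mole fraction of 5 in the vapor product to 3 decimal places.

y_5 = 0.075

Rachford–Rice: g(V/F) = Σ zᵢ(Kᵢ−1)/(1+V/F(Kᵢ−1)) = 0.
Feasibility: ΣzᵢKᵢ = 1.218, Σzᵢ/Kᵢ = 1.215 — both > 1, two phases present.
Newton–Raphson from V/F = 0.37:
  V/F = 0.370: g = 0.0155, g' = -0.371 → V/F = 0.412
  V/F = 0.412: g = 0.0003, g' = -0.356 → V/F = 0.413
Converged at V/F = 0.413.
Compositions from xᵢ = zᵢ/(1+V/F(Kᵢ−1)), yᵢ = Kᵢxᵢ:
  1: x = 0.064, y = 0.222
  2: x = 0.110, y = 0.137
  3: x = 0.289, y = 0.347
  4: x = 0.353, y = 0.219
  5: x = 0.184, y = 0.075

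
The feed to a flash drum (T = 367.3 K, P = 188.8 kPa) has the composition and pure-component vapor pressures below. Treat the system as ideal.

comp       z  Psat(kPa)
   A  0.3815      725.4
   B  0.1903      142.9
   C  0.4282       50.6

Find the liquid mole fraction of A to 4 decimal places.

Raoult's law: Kᵢ = Pᵢˢᵃᵗ/P = Pᵢˢᵃᵗ/188.8.
  K_A = 725.4/188.8 = 3.842161, K_B = 142.9/188.8 = 0.756886, K_C = 50.6/188.8 = 0.268008
Material balance + equilibrium reduce to Σ zᵢ(Kᵢ−1)/(1+ψ(Kᵢ−1)) = 0.
Check two-phase: ΣzᵢKᵢ = 1.7246 > 1 and Σzᵢ/Kᵢ = 1.9484 > 1, so g(0) = 0.7246 > 0 and g(1) = -0.9484 < 0.
Newton–Raphson from ψ = 0.54:
  ψ = 0.5400: g = -0.14381, g' = -1.1219 → ψ = 0.4118
  ψ = 0.4118: g = -0.00055, g' = -1.1382 → ψ = 0.4113
Converged at ψ = 0.4113.
Compositions from xᵢ = zᵢ/(1+ψ(Kᵢ−1)), yᵢ = Kᵢxᵢ:
  A: x = 0.1759, y = 0.6758
  B: x = 0.2114, y = 0.1600
  C: x = 0.6127, y = 0.1642

x_A = 0.1759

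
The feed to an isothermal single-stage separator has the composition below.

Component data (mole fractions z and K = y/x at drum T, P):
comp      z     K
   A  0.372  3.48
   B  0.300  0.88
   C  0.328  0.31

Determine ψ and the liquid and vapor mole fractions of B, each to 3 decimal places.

ψ = 0.534, x_B = 0.321, y_B = 0.282

Iterate (Newton) starting at ψ = 0.5:
  ψ = 0.500: g = 0.0280, g' = -0.825 → ψ = 0.534
Converged at ψ = 0.534.
Compositions from xᵢ = zᵢ/(1+ψ(Kᵢ−1)), yᵢ = Kᵢxᵢ:
  A: x = 0.160, y = 0.557
  B: x = 0.321, y = 0.282
  C: x = 0.519, y = 0.161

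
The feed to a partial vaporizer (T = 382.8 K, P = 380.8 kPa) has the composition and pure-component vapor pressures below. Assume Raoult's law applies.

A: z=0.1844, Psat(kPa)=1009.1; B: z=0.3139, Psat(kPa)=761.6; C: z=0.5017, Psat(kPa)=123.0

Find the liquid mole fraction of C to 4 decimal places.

x_C = 0.6429

Raoult's law: Kᵢ = Pᵢˢᵃᵗ/P = Pᵢˢᵃᵗ/380.8.
  K_A = 1009.1/380.8 = 2.649947, K_B = 761.6/380.8 = 2.000000, K_C = 123.0/380.8 = 0.323004
Material balance + equilibrium reduce to Σ zᵢ(Kᵢ−1)/(1+β(Kᵢ−1)) = 0.
Feasibility: ΣzᵢKᵢ = 1.2785, Σzᵢ/Kᵢ = 1.7798 — both > 1, two phases present.
Newton iteration, β⁰ = 0.47:
  β = 0.4700: g = -0.11326, g' = -0.7991 → β = 0.3283
  β = 0.3283: g = -0.00303, g' = -0.7693 → β = 0.3243
Converged at β = 0.3243.
Compositions from xᵢ = zᵢ/(1+β(Kᵢ−1)), yᵢ = Kᵢxᵢ:
  A: x = 0.1201, y = 0.3183
  B: x = 0.2370, y = 0.4740
  C: x = 0.6429, y = 0.2076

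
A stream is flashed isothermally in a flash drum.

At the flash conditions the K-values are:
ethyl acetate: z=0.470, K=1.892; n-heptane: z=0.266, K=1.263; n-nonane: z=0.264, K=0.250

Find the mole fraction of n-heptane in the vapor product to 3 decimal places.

Rachford–Rice: g(β) = Σ zᵢ(Kᵢ−1)/(1+β(Kᵢ−1)) = 0.
g(0) = ΣzᵢKᵢ − 1 = 0.291 and g(1) = 1 − Σzᵢ/Kᵢ = -0.515, so a root lies in (0, 1).
Newton–Raphson from β = 0.5:
  β = 0.500: g = 0.0350, g' = -0.573 → β = 0.561
  β = 0.561: g = -0.0014, g' = -0.623 → β = 0.559
Converged at β = 0.559.
Compositions from xᵢ = zᵢ/(1+β(Kᵢ−1)), yᵢ = Kᵢxᵢ:
  ethyl acetate: x = 0.314, y = 0.593
  n-heptane: x = 0.232, y = 0.293
  n-nonane: x = 0.454, y = 0.114

y_n-heptane = 0.293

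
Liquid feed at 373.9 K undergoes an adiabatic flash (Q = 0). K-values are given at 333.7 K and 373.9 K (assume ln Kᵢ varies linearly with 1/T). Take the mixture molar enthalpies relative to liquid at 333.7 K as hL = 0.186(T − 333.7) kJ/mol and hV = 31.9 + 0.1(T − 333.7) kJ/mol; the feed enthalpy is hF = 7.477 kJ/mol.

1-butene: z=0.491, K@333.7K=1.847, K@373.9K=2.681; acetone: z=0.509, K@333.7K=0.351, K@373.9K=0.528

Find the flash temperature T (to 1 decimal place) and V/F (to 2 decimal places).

T = 337.2 K, V/F = 0.22

Adiabatic flash: solve Rachford–Rice at each trial T, then check hF = ψ·hV(T) + (1−ψ)·hL(T).
  T = 333.7 K: K = (1.847, 0.351), RR gives ψ = 0.156, H_out = 4.964 kJ/mol
  T = 373.9 K: K = (2.681, 0.528), RR gives ψ = 0.737, H_out = 28.453 kJ/mol
  T = 353.8 K: K = (2.249, 0.436), RR gives ψ = 0.462, H_out = 17.686 kJ/mol
  T = 343.8 K: K = (2.045, 0.392), RR gives ψ = 0.321, H_out = 11.841 kJ/mol
  T = 338.8 K: K = (1.946, 0.372), RR gives ψ = 0.243, H_out = 8.603 kJ/mol
  T = 336.2 K: K = (1.895, 0.361), RR gives ψ = 0.200, H_out = 6.798 kJ/mol
  T = 337.5 K: K = (1.920, 0.366), RR gives ψ = 0.222, H_out = 7.713 kJ/mol
Linear interpolation between T = 336.2 (H_out = 6.798) and T = 337.5 (H_out = 7.713) on hF = 7.477 gives T ≈ 337.2 K, at which ψ = 0.22.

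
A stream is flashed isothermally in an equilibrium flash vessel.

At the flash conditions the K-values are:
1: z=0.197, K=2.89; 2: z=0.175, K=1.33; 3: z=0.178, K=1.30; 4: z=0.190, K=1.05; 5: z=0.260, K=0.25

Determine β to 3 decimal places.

β = 0.474

Newton–Raphson from β = 0.53:
  β = 0.530: g = -0.0332, g' = -0.605 → β = 0.475
  β = 0.475: g = -0.0009, g' = -0.575 → β = 0.474
Converged at β = 0.474.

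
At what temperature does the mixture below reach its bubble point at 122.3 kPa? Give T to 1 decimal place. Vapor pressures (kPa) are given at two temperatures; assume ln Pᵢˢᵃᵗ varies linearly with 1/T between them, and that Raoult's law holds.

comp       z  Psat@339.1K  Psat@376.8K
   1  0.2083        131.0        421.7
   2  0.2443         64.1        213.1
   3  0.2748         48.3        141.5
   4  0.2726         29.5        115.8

T = 358.6 K

Bubble-point temperature: ΣzᵢPᵢˢᵃᵗ(T) = P. Interpolate ln Pᵢˢᵃᵗ = aᵢ + bᵢ/T.
  T = 339.1 K: ΣzᵢPᵢˢᵃᵗ = 64.26 kPa
  T = 376.8 K: ΣzᵢPᵢˢᵃᵗ = 210.35 kPa
  T = 358.0 K: ΣzᵢPᵢˢᵃᵗ = 120.03 kPa
  T = 367.4 K: ΣzᵢPᵢˢᵃᵗ = 160.01 kPa
  T = 362.7 K: ΣzᵢPᵢˢᵃᵗ = 138.84 kPa
  T = 360.4 K: ΣzᵢPᵢˢᵃᵗ = 129.35 kPa
Interpolating between 358.0 K and 360.4 K gives T ≈ 358.6 K.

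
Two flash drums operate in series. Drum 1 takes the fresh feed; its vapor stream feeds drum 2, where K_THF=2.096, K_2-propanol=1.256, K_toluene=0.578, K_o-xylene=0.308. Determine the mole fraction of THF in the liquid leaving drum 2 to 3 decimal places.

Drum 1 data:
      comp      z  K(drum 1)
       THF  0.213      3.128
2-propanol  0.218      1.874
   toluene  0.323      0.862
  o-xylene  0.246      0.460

Drum 1:
Rachford–Rice: g(ψ₁) = Σ zᵢ(Kᵢ−1)/(1+ψ₁(Kᵢ−1)) = 0.
Feasibility: ΣzᵢKᵢ = 1.466, Σzᵢ/Kᵢ = 1.094 — both > 1, two phases present.
Newton iteration, ψ₁⁰ = 0.34:
  ψ₁ = 0.340: g = 0.2004, g' = -0.538 → ψ₁ = 0.712
  ψ₁ = 0.712: g = 0.0322, g' = -0.413 → ψ₁ = 0.791
  ψ₁ = 0.791: g = -0.0002, g' = -0.418 → ψ₁ = 0.790
Converged at ψ₁ = 0.790.
Drum-1 compositions:
  THF: x = 0.079, y = 0.248
  2-propanol: x = 0.129, y = 0.242
  toluene: x = 0.363, y = 0.313
  o-xylene: x = 0.429, y = 0.197
Drum-2 feed = drum-1 vapor: z₂ = (0.2485, 0.2416, 0.3125, 0.1974).
Drum 2:
Rachford–Rice: g(ψ₂) = Σ zᵢ(Kᵢ−1)/(1+ψ₂(Kᵢ−1)) = 0.
Check two-phase: ΣzᵢKᵢ = 1.066 > 1 and Σzᵢ/Kᵢ = 1.492 > 1, so g(0) = 0.066 > 0 and g(1) = -0.492 < 0.
Newton–Raphson from ψ₂ = 0.5:
  ψ₂ = 0.500: g = -0.1452, g' = -0.447 → ψ₂ = 0.175
  ψ₂ = 0.175: g = -0.0102, g' = -0.412 → ψ₂ = 0.150
  ψ₂ = 0.150: g = 0.0000, g' = -0.416 → ψ₂ = 0.151
Converged at ψ₂ = 0.151.
  THF: x = 0.213, y = 0.447
  2-propanol: x = 0.233, y = 0.292
  toluene: x = 0.334, y = 0.193
  o-xylene: x = 0.220, y = 0.068

x_THF (drum 2) = 0.213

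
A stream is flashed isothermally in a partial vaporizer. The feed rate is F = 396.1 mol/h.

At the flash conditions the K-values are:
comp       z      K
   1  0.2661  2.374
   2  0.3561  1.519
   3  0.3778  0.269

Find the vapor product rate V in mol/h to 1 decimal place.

V = 157.7 mol/h

Newton iteration, ψ⁰ = 0.4:
  ψ = 0.4000: g = -0.00130, g' = -0.6782 → ψ = 0.3981
Converged at ψ = 0.3981.
Then V = ψ·F = 0.3981·396.1 = 157.7 mol/h and L = F − V = 238.4 mol/h.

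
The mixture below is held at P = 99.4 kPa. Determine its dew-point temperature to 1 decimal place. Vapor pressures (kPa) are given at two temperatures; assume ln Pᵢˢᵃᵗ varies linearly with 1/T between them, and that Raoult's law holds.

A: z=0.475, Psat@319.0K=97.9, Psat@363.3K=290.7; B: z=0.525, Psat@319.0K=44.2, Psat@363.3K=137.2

T = 337.7 K

Dew-point temperature: Σzᵢ·P/Pᵢˢᵃᵗ(T) = 1. Interpolate ln Pᵢˢᵃᵗ = aᵢ + bᵢ/T.
  T = 319.0 K: ΣzᵢP/Pᵢˢᵃᵗ = 1.6629
  T = 363.3 K: ΣzᵢP/Pᵢˢᵃᵗ = 0.5428
  T = 341.1 K: ΣzᵢP/Pᵢˢᵃᵗ = 0.9172
  T = 330.1 K: ΣzᵢP/Pᵢˢᵃᵗ = 1.2211
  T = 335.6 K: ΣzᵢP/Pᵢˢᵃᵗ = 1.0559
  T = 338.4 K: ΣzᵢP/Pᵢˢᵃᵗ = 0.9823
Interpolating between 335.6 K and 338.4 K gives T ≈ 337.7 K.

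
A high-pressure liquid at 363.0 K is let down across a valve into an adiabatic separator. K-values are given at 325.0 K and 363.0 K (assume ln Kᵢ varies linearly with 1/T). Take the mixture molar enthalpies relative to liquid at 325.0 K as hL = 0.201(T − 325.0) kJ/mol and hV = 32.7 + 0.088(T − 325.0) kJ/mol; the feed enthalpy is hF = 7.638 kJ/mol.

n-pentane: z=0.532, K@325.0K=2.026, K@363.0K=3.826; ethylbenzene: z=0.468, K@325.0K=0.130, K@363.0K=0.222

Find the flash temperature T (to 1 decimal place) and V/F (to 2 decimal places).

Adiabatic flash: solve Rachford–Rice at each trial T, then check hF = ψ·hV(T) + (1−ψ)·hL(T).
  T = 325.0 K: K = (2.026, 0.130), RR gives ψ = 0.155, H_out = 5.080 kJ/mol
  T = 363.0 K: K = (3.826, 0.222), RR gives ψ = 0.518, H_out = 22.358 kJ/mol
  T = 344.0 K: K = (2.833, 0.172), RR gives ψ = 0.388, H_out = 15.661 kJ/mol
  T = 334.5 K: K = (2.407, 0.150), RR gives ψ = 0.294, H_out = 11.195 kJ/mol
  T = 329.8 K: K = (2.213, 0.140), RR gives ψ = 0.233, H_out = 8.454 kJ/mol
  T = 327.4 K: K = (2.118, 0.135), RR gives ψ = 0.196, H_out = 6.854 kJ/mol
  T = 328.6 K: K = (2.165, 0.137), RR gives ψ = 0.215, H_out = 7.674 kJ/mol
Linear interpolation between T = 327.4 (H_out = 6.854) and T = 328.6 (H_out = 7.674) on hF = 7.638 gives T ≈ 328.5 K, at which ψ = 0.21.

T = 328.5 K, V/F = 0.21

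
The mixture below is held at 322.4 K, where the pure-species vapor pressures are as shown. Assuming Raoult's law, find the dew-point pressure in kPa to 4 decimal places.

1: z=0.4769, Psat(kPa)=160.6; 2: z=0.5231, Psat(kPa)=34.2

Pdew = 54.7501 kPa

At the dew point ψ → 1, so Σzᵢ/Kᵢ = 1 with Kᵢ = Pᵢˢᵃᵗ/P ⇒ 1/P = Σzᵢ/Pᵢˢᵃᵗ.
1/P = 0.4769/160.6 + 0.5231/34.2 = 0.0182648 ⇒ P = 54.7501 kPa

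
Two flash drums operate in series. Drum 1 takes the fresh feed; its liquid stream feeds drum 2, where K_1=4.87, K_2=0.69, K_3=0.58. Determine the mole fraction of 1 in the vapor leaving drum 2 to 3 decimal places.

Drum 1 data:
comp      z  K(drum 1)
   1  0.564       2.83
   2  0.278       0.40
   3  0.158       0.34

Drum 1:
Let ψ₁ = V/F and solve Σ zᵢ(Kᵢ−1)/(1+ψ₁(Kᵢ−1)) = 0.
Feasibility: ΣzᵢKᵢ = 1.761, Σzᵢ/Kᵢ = 1.359 — both > 1, two phases present.
Newton iteration, ψ₁⁰ = 0.5:
  ψ₁ = 0.500: g = 0.1450, g' = -0.873 → ψ₁ = 0.666
  ψ₁ = 0.666: g = 0.0011, g' = -0.881 → ψ₁ = 0.667
Converged at ψ₁ = 0.667.
Drum-1 compositions:
  1: x = 0.254, y = 0.718
  2: x = 0.464, y = 0.185
  3: x = 0.282, y = 0.096
Drum-2 feed = drum-1 liquid: z₂ = (0.2539, 0.4637, 0.2824).
Drum 2:
Let ψ₂ = V/F and solve Σ zᵢ(Kᵢ−1)/(1+ψ₂(Kᵢ−1)) = 0.
g(0) = ΣzᵢKᵢ − 1 = 0.720 and g(1) = 1 − Σzᵢ/Kᵢ = -0.211, so a root lies in (0, 1).
Newton iteration, ψ₂⁰ = 0.5:
  ψ₂ = 0.500: g = 0.0145, g' = -0.584 → ψ₂ = 0.525
Converged at ψ₂ = 0.525.
  1: x = 0.084, y = 0.408
  2: x = 0.554, y = 0.382
  3: x = 0.362, y = 0.210

y_1 (drum 2) = 0.408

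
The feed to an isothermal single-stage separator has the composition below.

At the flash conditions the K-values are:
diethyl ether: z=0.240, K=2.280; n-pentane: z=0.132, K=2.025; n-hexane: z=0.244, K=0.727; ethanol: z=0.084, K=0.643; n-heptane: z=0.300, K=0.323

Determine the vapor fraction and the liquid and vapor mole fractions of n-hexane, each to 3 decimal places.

Iterate (Newton) starting at ψ = 0.5:
  ψ = 0.500: g = -0.1439, g' = -0.561 → ψ = 0.244
  ψ = 0.244: g = -0.0050, g' = -0.548 → ψ = 0.235
Converged at ψ = 0.235.
Compositions from xᵢ = zᵢ/(1+ψ(Kᵢ−1)), yᵢ = Kᵢxᵢ:
  diethyl ether: x = 0.185, y = 0.421
  n-pentane: x = 0.106, y = 0.215
  n-hexane: x = 0.261, y = 0.190
  ethanol: x = 0.092, y = 0.059
  n-heptane: x = 0.357, y = 0.115

ψ = 0.235, x_n-hexane = 0.261, y_n-hexane = 0.190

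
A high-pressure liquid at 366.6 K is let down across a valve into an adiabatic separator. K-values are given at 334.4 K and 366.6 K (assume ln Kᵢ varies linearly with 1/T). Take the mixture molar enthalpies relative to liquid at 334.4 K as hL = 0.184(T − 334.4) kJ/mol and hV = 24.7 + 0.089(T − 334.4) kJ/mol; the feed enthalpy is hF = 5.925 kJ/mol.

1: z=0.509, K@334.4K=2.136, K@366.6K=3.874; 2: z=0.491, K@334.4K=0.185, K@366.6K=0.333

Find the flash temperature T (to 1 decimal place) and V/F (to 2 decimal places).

T = 336.3 K, V/F = 0.23

Adiabatic flash: solve Rachford–Rice at each trial T, then check hF = ψ·hV(T) + (1−ψ)·hL(T).
  T = 334.4 K: K = (2.136, 0.185), RR gives ψ = 0.192, H_out = 4.750 kJ/mol
  T = 366.6 K: K = (3.874, 0.333), RR gives ψ = 0.592, H_out = 18.742 kJ/mol
  T = 350.5 K: K = (2.916, 0.252), RR gives ψ = 0.424, H_out = 12.783 kJ/mol
  T = 342.4 K: K = (2.503, 0.216), RR gives ψ = 0.323, H_out = 9.198 kJ/mol
  T = 338.4 K: K = (2.314, 0.200), RR gives ψ = 0.263, H_out = 7.128 kJ/mol
  T = 336.4 K: K = (2.224, 0.193), RR gives ψ = 0.229, H_out = 5.984 kJ/mol
Linear interpolation between T = 334.4 (H_out = 4.750) and T = 336.4 (H_out = 5.984) on hF = 5.925 gives T ≈ 336.3 K, at which ψ = 0.23.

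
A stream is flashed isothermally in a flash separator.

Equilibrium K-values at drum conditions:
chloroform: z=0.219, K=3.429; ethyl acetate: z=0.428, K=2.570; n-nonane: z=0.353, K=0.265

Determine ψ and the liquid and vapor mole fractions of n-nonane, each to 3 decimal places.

Let ψ = V/F and solve Σ zᵢ(Kᵢ−1)/(1+ψ(Kᵢ−1)) = 0.
Feasibility: ΣzᵢKᵢ = 1.944, Σzᵢ/Kᵢ = 1.562 — both > 1, two phases present.
Iterate (Newton) starting at ψ = 0.5:
  ψ = 0.500: g = 0.2065, g' = -1.071 → ψ = 0.693
  ψ = 0.693: g = -0.0084, g' = -1.213 → ψ = 0.686
Converged at ψ = 0.686.
Compositions from xᵢ = zᵢ/(1+ψ(Kᵢ−1)), yᵢ = Kᵢxᵢ:
  chloroform: x = 0.082, y = 0.282
  ethyl acetate: x = 0.206, y = 0.530
  n-nonane: x = 0.712, y = 0.189

ψ = 0.686, x_n-nonane = 0.712, y_n-nonane = 0.189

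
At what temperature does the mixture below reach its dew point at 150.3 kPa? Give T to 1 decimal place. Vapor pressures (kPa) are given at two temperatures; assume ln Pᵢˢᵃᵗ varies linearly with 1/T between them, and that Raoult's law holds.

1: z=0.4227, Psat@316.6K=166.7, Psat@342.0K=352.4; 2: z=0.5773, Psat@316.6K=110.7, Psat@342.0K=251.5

T = 321.2 K

Dew-point temperature: Σzᵢ·P/Pᵢˢᵃᵗ(T) = 1. Interpolate ln Pᵢˢᵃᵗ = aᵢ + bᵢ/T.
  T = 316.6 K: ΣzᵢP/Pᵢˢᵃᵗ = 1.1649
  T = 342.0 K: ΣzᵢP/Pᵢˢᵃᵗ = 0.5253
  T = 329.3 K: ΣzᵢP/Pᵢˢᵃᵗ = 0.7702
  T = 323.0 K: ΣzᵢP/Pᵢˢᵃᵗ = 0.9418
  T = 319.8 K: ΣzᵢP/Pᵢˢᵃᵗ = 1.0463
  T = 321.4 K: ΣzᵢP/Pᵢˢᵃᵗ = 0.9924
Interpolating between 319.8 K and 321.4 K gives T ≈ 321.2 K.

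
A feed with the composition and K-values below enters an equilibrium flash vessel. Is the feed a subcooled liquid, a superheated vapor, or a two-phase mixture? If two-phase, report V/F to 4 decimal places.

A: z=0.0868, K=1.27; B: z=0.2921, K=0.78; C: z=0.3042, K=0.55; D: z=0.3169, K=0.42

subcooled liquid

ΣzᵢKᵢ = 0.6385; Σzᵢ/Kᵢ = 1.7504.
Since ΣzᵢKᵢ < 1 the mixture is below its bubble point — single liquid phase.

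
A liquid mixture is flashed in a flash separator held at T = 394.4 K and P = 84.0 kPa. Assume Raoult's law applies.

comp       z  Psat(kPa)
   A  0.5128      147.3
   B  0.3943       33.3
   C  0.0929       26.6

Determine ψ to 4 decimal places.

Raoult's law: Kᵢ = Pᵢˢᵃᵗ/P = Pᵢˢᵃᵗ/84.0.
  K_A = 147.3/84.0 = 1.753571, K_B = 33.3/84.0 = 0.396429, K_C = 26.6/84.0 = 0.316667
Material balance + equilibrium reduce to Σ zᵢ(Kᵢ−1)/(1+ψ(Kᵢ−1)) = 0.
Check two-phase: ΣzᵢKᵢ = 1.0850 > 1 and Σzᵢ/Kᵢ = 1.5804 > 1, so g(0) = 0.0850 > 0 and g(1) = -0.5804 < 0.
Iterate (Newton) starting at ψ = 0.5:
  ψ = 0.5000: g = -0.15660, g' = -0.5484 → ψ = 0.2144
  ψ = 0.2144: g = -0.01507, g' = -0.4649 → ψ = 0.1820
  ψ = 0.1820: g = -0.00003, g' = -0.4631 → ψ = 0.1819
Converged at ψ = 0.1819.

ψ = 0.1819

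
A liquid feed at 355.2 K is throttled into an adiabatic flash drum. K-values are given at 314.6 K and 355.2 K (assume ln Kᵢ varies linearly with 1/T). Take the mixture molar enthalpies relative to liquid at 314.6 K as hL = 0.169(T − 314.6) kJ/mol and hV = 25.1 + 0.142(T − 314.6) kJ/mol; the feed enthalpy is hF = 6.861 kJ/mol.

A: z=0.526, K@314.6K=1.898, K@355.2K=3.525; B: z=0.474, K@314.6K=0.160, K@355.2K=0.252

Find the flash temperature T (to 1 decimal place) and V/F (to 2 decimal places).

Adiabatic flash: solve Rachford–Rice at each trial T, then check hF = ψ·hV(T) + (1−ψ)·hL(T).
  T = 314.6 K: K = (1.898, 0.160), RR gives ψ = 0.098, H_out = 2.469 kJ/mol
  T = 355.2 K: K = (3.525, 0.252), RR gives ψ = 0.515, H_out = 19.235 kJ/mol
  T = 334.9 K: K = (2.636, 0.204), RR gives ψ = 0.371, H_out = 12.531 kJ/mol
  T = 324.8 K: K = (2.250, 0.181), RR gives ψ = 0.263, H_out = 8.258 kJ/mol
  T = 319.7 K: K = (2.069, 0.170), RR gives ψ = 0.191, H_out = 5.625 kJ/mol
  T = 322.2 K: K = (2.157, 0.176), RR gives ψ = 0.228, H_out = 6.969 kJ/mol
  T = 320.9 K: K = (2.111, 0.173), RR gives ψ = 0.209, H_out = 6.284 kJ/mol
Linear interpolation between T = 320.9 (H_out = 6.284) and T = 322.2 (H_out = 6.969) on hF = 6.861 gives T ≈ 322.0 K, at which ψ = 0.23.

T = 322.0 K, V/F = 0.23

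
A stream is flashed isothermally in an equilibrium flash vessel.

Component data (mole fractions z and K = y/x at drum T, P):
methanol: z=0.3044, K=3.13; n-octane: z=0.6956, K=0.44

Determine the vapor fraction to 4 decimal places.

Binary case is linear: z₁(K₁−1)(1+ψ(K₂−1)) + z₂(K₂−1)(1+ψ(K₁−1)) = 0
⇒ ψ = [z₁(K₁−1)+z₂(K₂−1)] / [−(K₁−1)(K₂−1)] = 0.25884/1.19280 = 0.2170

ψ = 0.2170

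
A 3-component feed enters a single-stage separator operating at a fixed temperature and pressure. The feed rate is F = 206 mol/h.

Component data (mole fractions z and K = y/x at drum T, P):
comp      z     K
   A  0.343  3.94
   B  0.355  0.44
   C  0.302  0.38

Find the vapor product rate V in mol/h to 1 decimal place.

Rachford–Rice: g(V/F) = Σ zᵢ(Kᵢ−1)/(1+V/F(Kᵢ−1)) = 0.
g(0) = ΣzᵢKᵢ − 1 = 0.622 and g(1) = 1 − Σzᵢ/Kᵢ = -0.689, so a root lies in (0, 1).
Newton iteration, V/F⁰ = 0.51:
  V/F = 0.510: g = -0.1486, g' = -0.941 → V/F = 0.352
  V/F = 0.352: g = 0.0084, g' = -1.079 → V/F = 0.360
Converged at V/F = 0.360.
Then V = V/F·F = 0.3599·206 = 74.1 mol/h and L = F − V = 131.9 mol/h.

V = 74.1 mol/h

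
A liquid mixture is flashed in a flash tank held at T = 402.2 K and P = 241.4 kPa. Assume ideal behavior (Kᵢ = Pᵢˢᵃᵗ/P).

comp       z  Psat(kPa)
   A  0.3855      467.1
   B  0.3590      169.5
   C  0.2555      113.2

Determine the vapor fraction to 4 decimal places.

ψ = 0.3077

Raoult's law: Kᵢ = Pᵢˢᵃᵗ/P = Pᵢˢᵃᵗ/241.4.
  K_A = 467.1/241.4 = 1.934963, K_B = 169.5/241.4 = 0.702154, K_C = 113.2/241.4 = 0.468931
Newton iteration, ψ⁰ = 0.42:
  ψ = 0.4200: g = -0.03806, g' = -0.3347 → ψ = 0.3063
  ψ = 0.3063: g = 0.00048, g' = -0.3450 → ψ = 0.3077
Converged at ψ = 0.3077.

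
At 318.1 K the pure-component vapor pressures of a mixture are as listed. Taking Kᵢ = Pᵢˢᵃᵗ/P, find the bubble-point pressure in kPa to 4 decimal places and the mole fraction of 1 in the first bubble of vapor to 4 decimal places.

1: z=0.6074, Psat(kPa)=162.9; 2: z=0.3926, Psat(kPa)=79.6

Pbub = 130.1964 kPa, y_1 = 0.7600

At the bubble point ψ → 0, so ΣzᵢKᵢ = 1 with Kᵢ = Pᵢˢᵃᵗ/P ⇒ P = ΣzᵢPᵢˢᵃᵗ.
P = 0.6074·162.9 + 0.3926·79.6 = 130.1964 kPa
yᵢ = zᵢPᵢˢᵃᵗ/P ⇒ y_1 = 0.6074·162.9/130.1964 = 0.7600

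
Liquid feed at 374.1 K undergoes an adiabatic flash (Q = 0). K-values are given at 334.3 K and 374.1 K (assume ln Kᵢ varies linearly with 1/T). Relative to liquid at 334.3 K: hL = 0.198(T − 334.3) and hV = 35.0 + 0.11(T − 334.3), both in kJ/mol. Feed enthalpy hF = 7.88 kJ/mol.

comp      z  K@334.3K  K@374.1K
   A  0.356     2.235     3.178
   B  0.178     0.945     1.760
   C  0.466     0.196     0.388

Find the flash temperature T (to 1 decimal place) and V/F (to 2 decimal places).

Adiabatic flash: solve Rachford–Rice at each trial T, then check hF = ψ·hV(T) + (1−ψ)·hL(T).
  T = 334.3 K: K = (2.235, 0.945, 0.196), RR gives ψ = 0.067, H_out = 2.355 kJ/mol
  T = 374.1 K: K = (3.178, 1.760, 0.388), RR gives ψ = 0.573, H_out = 25.926 kJ/mol
  T = 354.2 K: K = (2.692, 1.312, 0.281), RR gives ψ = 0.327, H_out = 14.821 kJ/mol
  T = 344.2 K: K = (2.458, 1.118, 0.236), RR gives ψ = 0.202, H_out = 8.868 kJ/mol
  T = 339.2 K: K = (2.344, 1.028, 0.215), RR gives ψ = 0.136, H_out = 5.677 kJ/mol
  T = 341.7 K: K = (2.401, 1.073, 0.225), RR gives ψ = 0.170, H_out = 7.295 kJ/mol
  T = 342.9 K: K = (2.428, 1.094, 0.230), RR gives ψ = 0.186, H_out = 8.055 kJ/mol
Linear interpolation between T = 341.7 (H_out = 7.295) and T = 342.9 (H_out = 8.055) on hF = 7.88 gives T ≈ 342.6 K, at which ψ = 0.18.

T = 342.6 K, V/F = 0.18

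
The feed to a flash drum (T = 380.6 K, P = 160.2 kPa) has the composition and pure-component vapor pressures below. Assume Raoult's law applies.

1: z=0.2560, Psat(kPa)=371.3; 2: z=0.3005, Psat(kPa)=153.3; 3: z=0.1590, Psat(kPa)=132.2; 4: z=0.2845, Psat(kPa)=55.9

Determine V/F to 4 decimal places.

V/F = 0.2277

Raoult's law: Kᵢ = Pᵢˢᵃᵗ/P = Pᵢˢᵃᵗ/160.2.
  K_1 = 371.3/160.2 = 2.317728, K_2 = 153.3/160.2 = 0.956929, K_3 = 132.2/160.2 = 0.825218, K_4 = 55.9/160.2 = 0.348939
Rachford–Rice: g(V/F) = Σ zᵢ(Kᵢ−1)/(1+V/F(Kᵢ−1)) = 0.
Check two-phase: ΣzᵢKᵢ = 1.1114 > 1 and Σzᵢ/Kᵢ = 1.4325 > 1, so g(0) = 0.1114 > 0 and g(1) = -0.4325 < 0.
Newton iteration, V/F⁰ = 0.32:
  V/F = 0.3200: g = -0.03925, g' = -0.4184 → V/F = 0.2262
  V/F = 0.2262: g = 0.00066, g' = -0.4355 → V/F = 0.2277
Converged at V/F = 0.2277.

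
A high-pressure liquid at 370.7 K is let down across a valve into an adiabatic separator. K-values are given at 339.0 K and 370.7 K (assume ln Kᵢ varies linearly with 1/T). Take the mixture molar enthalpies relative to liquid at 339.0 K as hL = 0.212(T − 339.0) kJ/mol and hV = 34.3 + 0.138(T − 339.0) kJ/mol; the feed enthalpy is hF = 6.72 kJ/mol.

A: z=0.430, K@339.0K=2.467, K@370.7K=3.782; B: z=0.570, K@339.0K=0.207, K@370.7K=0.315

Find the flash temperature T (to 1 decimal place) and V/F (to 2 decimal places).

T = 341.5 K, V/F = 0.18

Adiabatic flash: solve Rachford–Rice at each trial T, then check hF = ψ·hV(T) + (1−ψ)·hL(T).
  T = 339.0 K: K = (2.467, 0.207), RR gives ψ = 0.154, H_out = 5.272 kJ/mol
  T = 370.7 K: K = (3.782, 0.315), RR gives ψ = 0.423, H_out = 20.232 kJ/mol
  T = 354.9 K: K = (3.086, 0.258), RR gives ψ = 0.306, H_out = 13.513 kJ/mol
  T = 346.9 K: K = (2.764, 0.231), RR gives ψ = 0.236, H_out = 9.647 kJ/mol
  T = 342.9 K: K = (2.611, 0.219), RR gives ψ = 0.197, H_out = 7.518 kJ/mol
  T = 340.9 K: K = (2.537, 0.213), RR gives ψ = 0.175, H_out = 6.390 kJ/mol
Linear interpolation between T = 340.9 (H_out = 6.390) and T = 342.9 (H_out = 7.518) on hF = 6.72 gives T ≈ 341.5 K, at which ψ = 0.18.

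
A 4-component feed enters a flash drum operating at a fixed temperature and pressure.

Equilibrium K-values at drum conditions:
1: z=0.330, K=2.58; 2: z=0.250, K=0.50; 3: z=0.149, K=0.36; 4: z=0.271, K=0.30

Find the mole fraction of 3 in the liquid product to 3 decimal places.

Newton iteration, β⁰ = 0.48:
  β = 0.480: g = -0.2913, g' = -0.803 → β = 0.117
  β = 0.117: g = -0.0026, g' = -0.886 → β = 0.114
Converged at β = 0.114.
Compositions from xᵢ = zᵢ/(1+β(Kᵢ−1)), yᵢ = Kᵢxᵢ:
  1: x = 0.280, y = 0.721
  2: x = 0.265, y = 0.133
  3: x = 0.161, y = 0.058
  4: x = 0.295, y = 0.088

x_3 = 0.161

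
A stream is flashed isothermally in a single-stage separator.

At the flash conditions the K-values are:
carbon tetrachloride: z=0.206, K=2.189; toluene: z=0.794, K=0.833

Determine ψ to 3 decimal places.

ψ = 0.566

Binary case is linear: z₁(K₁−1)(1+ψ(K₂−1)) + z₂(K₂−1)(1+ψ(K₁−1)) = 0
⇒ ψ = [z₁(K₁−1)+z₂(K₂−1)] / [−(K₁−1)(K₂−1)] = 0.1123/0.1986 = 0.566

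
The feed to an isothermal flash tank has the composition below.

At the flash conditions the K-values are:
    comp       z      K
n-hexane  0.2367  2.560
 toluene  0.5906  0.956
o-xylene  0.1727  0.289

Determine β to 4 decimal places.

Let β = V/F and solve Σ zᵢ(Kᵢ−1)/(1+β(Kᵢ−1)) = 0.
g(0) = ΣzᵢKᵢ − 1 = 0.2205 and g(1) = 1 − Σzᵢ/Kᵢ = -0.3078, so a root lies in (0, 1).
Iterate (Newton) starting at β = 0.42:
  β = 0.4200: g = 0.02154, g' = -0.3889 → β = 0.4754
Converged at β = 0.4754.

β = 0.4754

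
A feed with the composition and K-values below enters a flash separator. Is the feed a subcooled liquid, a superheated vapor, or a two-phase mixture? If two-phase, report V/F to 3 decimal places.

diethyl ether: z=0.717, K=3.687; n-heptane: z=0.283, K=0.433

superheated vapor

ΣzᵢKᵢ = 2.766; Σzᵢ/Kᵢ = 0.848.
Since Σzᵢ/Kᵢ < 1 the mixture is above its dew point — single vapor phase.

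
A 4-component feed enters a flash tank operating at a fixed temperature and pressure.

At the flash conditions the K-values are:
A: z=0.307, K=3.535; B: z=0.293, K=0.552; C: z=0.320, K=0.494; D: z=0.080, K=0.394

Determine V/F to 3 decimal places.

V/F = 0.348

Rachford–Rice: g(V/F) = Σ zᵢ(Kᵢ−1)/(1+V/F(Kᵢ−1)) = 0.
Feasibility: ΣzᵢKᵢ = 1.437, Σzᵢ/Kᵢ = 1.468 — both > 1, two phases present.
Newton iteration, V/F⁰ = 0.5:
  V/F = 0.500: g = -0.1123, g' = -0.689 → V/F = 0.337
  V/F = 0.337: g = 0.0090, g' = -0.821 → V/F = 0.348
Converged at V/F = 0.348.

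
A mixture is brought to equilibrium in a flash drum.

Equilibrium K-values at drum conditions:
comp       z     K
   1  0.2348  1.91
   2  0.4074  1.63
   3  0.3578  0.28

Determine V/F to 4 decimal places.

Rachford–Rice: g(V/F) = Σ zᵢ(Kᵢ−1)/(1+V/F(Kᵢ−1)) = 0.
Check two-phase: ΣzᵢKᵢ = 1.2127 > 1 and Σzᵢ/Kᵢ = 1.6507 > 1, so g(0) = 0.2127 > 0 and g(1) = -0.6507 < 0.
Iterate (Newton) starting at V/F = 0.5:
  V/F = 0.5000: g = -0.06049, g' = -0.6382 → V/F = 0.4052
  V/F = 0.4052: g = -0.00317, g' = -0.5762 → V/F = 0.3997
Converged at V/F = 0.3997.

V/F = 0.3997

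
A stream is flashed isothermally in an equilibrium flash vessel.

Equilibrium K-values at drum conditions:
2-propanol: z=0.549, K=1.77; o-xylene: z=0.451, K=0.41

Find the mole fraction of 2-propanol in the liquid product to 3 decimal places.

Material balance + equilibrium reduce to Σ zᵢ(Kᵢ−1)/(1+ψ(Kᵢ−1)) = 0.
g(0) = ΣzᵢKᵢ − 1 = 0.157 and g(1) = 1 − Σzᵢ/Kᵢ = -0.410, so a root lies in (0, 1).
Binary case is linear: z₁(K₁−1)(1+ψ(K₂−1)) + z₂(K₂−1)(1+ψ(K₁−1)) = 0
⇒ ψ = [z₁(K₁−1)+z₂(K₂−1)] / [−(K₁−1)(K₂−1)] = 0.1566/0.4543 = 0.345
Compositions from xᵢ = zᵢ/(1+ψ(Kᵢ−1)), yᵢ = Kᵢxᵢ:
  2-propanol: x = 0.434, y = 0.768
  o-xylene: x = 0.566, y = 0.232

x_2-propanol = 0.434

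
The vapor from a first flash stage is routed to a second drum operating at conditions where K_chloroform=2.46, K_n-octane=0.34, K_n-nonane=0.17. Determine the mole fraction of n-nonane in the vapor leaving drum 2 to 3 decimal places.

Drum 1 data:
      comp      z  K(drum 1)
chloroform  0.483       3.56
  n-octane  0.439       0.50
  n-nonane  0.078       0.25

Drum 1:
Rachford–Rice: g(ψ₁) = Σ zᵢ(Kᵢ−1)/(1+ψ₁(Kᵢ−1)) = 0.
Check two-phase: ΣzᵢKᵢ = 1.958 > 1 and Σzᵢ/Kᵢ = 1.326 > 1, so g(0) = 0.958 > 0 and g(1) = -0.326 < 0.
Iterate (Newton) starting at ψ₁ = 0.59:
  ψ₁ = 0.590: g = 0.0763, g' = -0.864 → ψ₁ = 0.678
  ψ₁ = 0.678: g = 0.0007, g' = -0.856 → ψ₁ = 0.679
Converged at ψ₁ = 0.679.
Drum-1 compositions:
  chloroform: x = 0.176, y = 0.628
  n-octane: x = 0.665, y = 0.332
  n-nonane: x = 0.159, y = 0.040
Drum-2 feed = drum-1 vapor: z₂ = (0.6279, 0.3323, 0.0397).
Drum 2:
Iterate (Newton) starting at ψ₂ = 0.5:
  ψ₂ = 0.500: g = 0.1462, g' = -0.850 → ψ₂ = 0.672
  ψ₂ = 0.672: g = -0.0060, g' = -0.949 → ψ₂ = 0.666
Converged at ψ₂ = 0.666.
  chloroform: x = 0.318, y = 0.783
  n-octane: x = 0.593, y = 0.202
  n-nonane: x = 0.089, y = 0.015

y_n-nonane (drum 2) = 0.015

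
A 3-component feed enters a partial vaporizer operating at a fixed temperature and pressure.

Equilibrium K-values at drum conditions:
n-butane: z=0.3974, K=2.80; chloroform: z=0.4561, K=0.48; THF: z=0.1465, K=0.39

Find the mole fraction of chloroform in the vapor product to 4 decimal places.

y_chloroform = 0.2760

Material balance + equilibrium reduce to Σ zᵢ(Kᵢ−1)/(1+V/F(Kᵢ−1)) = 0.
g(0) = ΣzᵢKᵢ − 1 = 0.3888 and g(1) = 1 − Σzᵢ/Kᵢ = -0.4678, so a root lies in (0, 1).
Iterate (Newton) starting at V/F = 0.5:
  V/F = 0.5000: g = -0.07260, g' = -0.6947 → V/F = 0.3955
  V/F = 0.3955: g = 0.00149, g' = -0.7295 → V/F = 0.3975
Converged at V/F = 0.3975.
Compositions from xᵢ = zᵢ/(1+V/F(Kᵢ−1)), yᵢ = Kᵢxᵢ:
  n-butane: x = 0.2316, y = 0.6486
  chloroform: x = 0.5750, y = 0.2760
  THF: x = 0.1934, y = 0.0754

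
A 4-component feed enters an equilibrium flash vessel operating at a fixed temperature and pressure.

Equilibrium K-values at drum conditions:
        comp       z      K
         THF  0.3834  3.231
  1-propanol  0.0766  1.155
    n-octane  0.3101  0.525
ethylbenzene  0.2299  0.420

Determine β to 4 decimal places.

Let β = V/F and solve Σ zᵢ(Kᵢ−1)/(1+β(Kᵢ−1)) = 0.
g(0) = ΣzᵢKᵢ − 1 = 0.5866 and g(1) = 1 − Σzᵢ/Kᵢ = -0.3230, so a root lies in (0, 1).
Iterate (Newton) starting at β = 0.47:
  β = 0.4700: g = 0.05566, g' = -0.7185 → β = 0.5475
  β = 0.5475: g = 0.00155, g' = -0.6821 → β = 0.5497
Converged at β = 0.5497.

β = 0.5497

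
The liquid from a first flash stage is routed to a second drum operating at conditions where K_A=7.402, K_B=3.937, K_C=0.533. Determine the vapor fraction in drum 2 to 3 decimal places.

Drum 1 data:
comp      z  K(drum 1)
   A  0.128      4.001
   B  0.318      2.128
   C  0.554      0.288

Drum 1:
Material balance + equilibrium reduce to Σ zᵢ(Kᵢ−1)/(1+ψ₁(Kᵢ−1)) = 0.
Feasibility: ΣzᵢKᵢ = 1.348, Σzᵢ/Kᵢ = 2.105 — both > 1, two phases present.
Iterate (Newton) starting at ψ₁ = 0.55:
  ψ₁ = 0.550: g = -0.2820, g' = -1.077 → ψ₁ = 0.288
  ψ₁ = 0.288: g = -0.0195, g' = -1.007 → ψ₁ = 0.269
Converged at ψ₁ = 0.269.
Drum-1 compositions:
  A: x = 0.071, y = 0.283
  B: x = 0.244, y = 0.519
  C: x = 0.685, y = 0.197
Drum-2 feed = drum-1 liquid: z₂ = (0.0708, 0.2440, 0.6852).
Drum 2:
Material balance + equilibrium reduce to Σ zᵢ(Kᵢ−1)/(1+ψ₂(Kᵢ−1)) = 0.
Check two-phase: ΣzᵢKᵢ = 1.850 > 1 and Σzᵢ/Kᵢ = 1.357 > 1, so g(0) = 0.850 > 0 and g(1) = -0.357 < 0.
Newton iteration, ψ₂⁰ = 0.62:
  ψ₂ = 0.620: g = -0.1051, g' = -0.678 → ψ₂ = 0.465
  ψ₂ = 0.465: g = 0.0082, g' = -0.803 → ψ₂ = 0.475
Converged at ψ₂ = 0.475.
  A: x = 0.018, y = 0.130
  B: x = 0.102, y = 0.401
  C: x = 0.881, y = 0.469

V/F (drum 2) = 0.475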